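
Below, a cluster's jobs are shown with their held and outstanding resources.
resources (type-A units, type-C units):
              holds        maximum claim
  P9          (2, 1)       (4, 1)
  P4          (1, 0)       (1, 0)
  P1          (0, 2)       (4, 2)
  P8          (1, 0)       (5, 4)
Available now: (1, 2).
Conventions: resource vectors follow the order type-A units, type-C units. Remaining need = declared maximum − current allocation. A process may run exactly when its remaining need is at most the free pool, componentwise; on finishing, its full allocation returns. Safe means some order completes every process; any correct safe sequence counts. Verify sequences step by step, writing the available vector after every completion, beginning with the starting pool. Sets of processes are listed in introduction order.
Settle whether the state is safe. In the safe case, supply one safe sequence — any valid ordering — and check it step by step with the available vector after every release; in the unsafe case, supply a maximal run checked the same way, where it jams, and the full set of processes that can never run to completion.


The state is SAFE; one workable sequence: P4, P9, P1, P8.
Key observation: reading the order forward, P9 is the first process whose need (2, 0) meets the free pool (2, 2) exactly on a resource it requests.
Verifying each step:
  pool = (1, 2)
  P4 needs (0, 0) <= (1, 2) -> finishes; pool += (1, 0) = (2, 2)
  P9 needs (2, 0) <= (2, 2) -> finishes; pool += (2, 1) = (4, 3)
  P1 needs (4, 0) <= (4, 3) -> finishes; pool += (0, 2) = (4, 5)
  P8 needs (4, 4) <= (4, 5) -> finishes; pool += (1, 0) = (5, 5)


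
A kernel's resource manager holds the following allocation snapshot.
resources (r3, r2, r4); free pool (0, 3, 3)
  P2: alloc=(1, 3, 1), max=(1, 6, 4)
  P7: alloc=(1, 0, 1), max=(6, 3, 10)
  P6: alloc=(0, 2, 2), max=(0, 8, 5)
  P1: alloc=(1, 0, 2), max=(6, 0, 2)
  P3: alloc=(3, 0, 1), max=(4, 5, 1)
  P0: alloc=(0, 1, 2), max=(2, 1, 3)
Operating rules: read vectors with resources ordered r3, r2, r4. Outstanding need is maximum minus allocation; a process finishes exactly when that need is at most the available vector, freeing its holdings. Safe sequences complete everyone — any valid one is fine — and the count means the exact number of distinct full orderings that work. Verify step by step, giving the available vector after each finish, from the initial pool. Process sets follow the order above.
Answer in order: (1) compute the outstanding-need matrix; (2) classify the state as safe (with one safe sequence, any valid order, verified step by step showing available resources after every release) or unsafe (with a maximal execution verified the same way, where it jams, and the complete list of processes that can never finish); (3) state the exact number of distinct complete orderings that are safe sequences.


(1) Remaining need (order r3, r2, r4):
  P2: (0, 3, 3)
  P7: (5, 3, 9)
  P6: (0, 6, 3)
  P1: (5, 0, 0)
  P3: (1, 5, 0)
  P0: (2, 0, 1)
(2) The state is UNSAFE.
Key observation: after P2, P3, P0, P6 complete, (4, 9, 9) is the best the pool ever gets, yet each leftover process wants more r3.
The run P2, P3, P0, P6 cannot be extended any further. Walking it through:
  pool = (0, 3, 3)
  run P2 (needs (0, 3, 3), free (0, 3, 3)); after release of (1, 3, 1) the pool is (1, 6, 4)
  run P3 (needs (1, 5, 0), free (1, 6, 4)); after release of (3, 0, 1) the pool is (4, 6, 5)
  run P0 (needs (2, 0, 1), free (4, 6, 5)); after release of (0, 1, 2) the pool is (4, 7, 7)
  run P6 (needs (0, 6, 3), free (4, 7, 7)); after release of (0, 2, 2) the pool is (4, 9, 9)
  blocked: P7 wants (5, 3, 9), pool (4, 9, 9) — not enough r3
  blocked: P1 wants (5, 0, 0), pool (4, 9, 9) — not enough r3
Never able to finish: P7 and P1.
(3) Precisely 0 of the possible complete orderings are safe sequences.


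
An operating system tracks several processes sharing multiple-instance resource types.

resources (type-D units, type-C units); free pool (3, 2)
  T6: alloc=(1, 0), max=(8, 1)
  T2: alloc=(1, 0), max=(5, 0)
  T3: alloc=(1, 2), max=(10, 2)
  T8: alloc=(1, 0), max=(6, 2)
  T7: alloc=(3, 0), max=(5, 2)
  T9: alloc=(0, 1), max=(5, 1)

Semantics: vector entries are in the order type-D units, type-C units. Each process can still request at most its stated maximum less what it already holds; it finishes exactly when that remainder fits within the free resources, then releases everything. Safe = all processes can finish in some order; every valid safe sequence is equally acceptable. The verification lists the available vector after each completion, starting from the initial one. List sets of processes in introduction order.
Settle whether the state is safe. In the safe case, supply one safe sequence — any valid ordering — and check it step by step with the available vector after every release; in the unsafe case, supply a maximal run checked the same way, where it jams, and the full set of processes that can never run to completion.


SAFE — a valid safe sequence is T7, T8, T2, T6, T3, T9.
Key observation: T7 is the earliest step where a requested resource binds exactly: need (2, 2), pool (3, 2) at its turn.
Verifying each step:
  pool = (3, 2)
  T7: need (2, 2) fits (3, 2); releases (3, 0), pool now (6, 2)
  T8: need (5, 2) fits (6, 2); releases (1, 0), pool now (7, 2)
  T2: need (4, 0) fits (7, 2); releases (1, 0), pool now (8, 2)
  T6: need (7, 1) fits (8, 2); releases (1, 0), pool now (9, 2)
  T3: need (9, 0) fits (9, 2); releases (1, 2), pool now (10, 4)
  T9: need (5, 0) fits (10, 4); releases (0, 1), pool now (10, 5)


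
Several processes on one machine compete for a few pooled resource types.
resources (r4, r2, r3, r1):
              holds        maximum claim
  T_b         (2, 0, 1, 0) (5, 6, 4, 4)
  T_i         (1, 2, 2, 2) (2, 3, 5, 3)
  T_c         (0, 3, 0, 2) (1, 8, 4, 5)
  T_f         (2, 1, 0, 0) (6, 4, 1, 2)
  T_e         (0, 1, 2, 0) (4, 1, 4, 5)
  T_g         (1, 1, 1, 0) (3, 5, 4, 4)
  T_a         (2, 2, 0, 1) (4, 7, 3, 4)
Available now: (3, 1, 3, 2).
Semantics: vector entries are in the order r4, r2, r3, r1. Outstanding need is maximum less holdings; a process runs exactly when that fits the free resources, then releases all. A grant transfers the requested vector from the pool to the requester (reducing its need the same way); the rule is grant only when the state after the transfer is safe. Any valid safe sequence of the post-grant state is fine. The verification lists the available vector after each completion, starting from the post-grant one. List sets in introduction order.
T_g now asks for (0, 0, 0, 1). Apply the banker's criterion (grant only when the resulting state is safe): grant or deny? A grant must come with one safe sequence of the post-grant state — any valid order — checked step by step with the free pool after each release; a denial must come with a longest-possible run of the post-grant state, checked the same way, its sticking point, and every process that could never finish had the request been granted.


GRANT: granting preserves safety; a valid post-grant sequence is T_i, T_f, T_g, T_a, T_e, T_b, T_c.
Key observation: with (3, 1, 3, 1) left after the transfer, T_i can run at once — the state stays safe.
Check on the post-grant state, step by step:
  pool = (3, 1, 3, 1)
  T_i: need (1, 1, 3, 1) fits (3, 1, 3, 1); releases (1, 2, 2, 2), pool now (4, 3, 5, 3)
  T_f: need (4, 3, 1, 2) fits (4, 3, 5, 3); releases (2, 1, 0, 0), pool now (6, 4, 5, 3)
  T_g: need (2, 4, 3, 3) fits (6, 4, 5, 3); releases (1, 1, 1, 1), pool now (7, 5, 6, 4)
  T_a: need (2, 5, 3, 3) fits (7, 5, 6, 4); releases (2, 2, 0, 1), pool now (9, 7, 6, 5)
  T_e: need (4, 0, 2, 5) fits (9, 7, 6, 5); releases (0, 1, 2, 0), pool now (9, 8, 8, 5)
  T_b: need (3, 6, 3, 4) fits (9, 8, 8, 5); releases (2, 0, 1, 0), pool now (11, 8, 9, 5)
  T_c: need (1, 5, 4, 3) fits (11, 8, 9, 5); releases (0, 3, 0, 2), pool now (11, 11, 9, 7)


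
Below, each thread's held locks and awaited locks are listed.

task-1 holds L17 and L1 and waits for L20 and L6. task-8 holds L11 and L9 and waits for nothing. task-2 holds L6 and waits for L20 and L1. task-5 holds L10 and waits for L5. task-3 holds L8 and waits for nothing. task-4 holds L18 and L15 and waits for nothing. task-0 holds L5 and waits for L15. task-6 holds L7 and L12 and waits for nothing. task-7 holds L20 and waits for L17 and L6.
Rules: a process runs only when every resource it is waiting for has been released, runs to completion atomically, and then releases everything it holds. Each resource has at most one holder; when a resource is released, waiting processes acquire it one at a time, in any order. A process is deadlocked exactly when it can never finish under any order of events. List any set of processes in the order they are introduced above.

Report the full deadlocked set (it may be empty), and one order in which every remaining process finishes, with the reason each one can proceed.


The deadlocked set is task-1, task-2 and task-7.
Key observation: the wait chain closes on itself along task-1 -> task-2 -> task-1; task-7 is caught in further circular waits.
The rest can finish in the order task-6, task-4, task-8, task-0, task-3, task-5.
Verifying each step:
  run task-6 (it waits on nothing); releases L7 and L12
  run task-4 (it waits on nothing); releases L18 and L15
  run task-8 (it waits on nothing); releases L11 and L9
  task-0: everything it awaited (L15) is free; runs, freeing L5
  run task-3 (it waits on nothing); releases L8
  task-5: everything it awaited (L5) is free; runs, freeing L10


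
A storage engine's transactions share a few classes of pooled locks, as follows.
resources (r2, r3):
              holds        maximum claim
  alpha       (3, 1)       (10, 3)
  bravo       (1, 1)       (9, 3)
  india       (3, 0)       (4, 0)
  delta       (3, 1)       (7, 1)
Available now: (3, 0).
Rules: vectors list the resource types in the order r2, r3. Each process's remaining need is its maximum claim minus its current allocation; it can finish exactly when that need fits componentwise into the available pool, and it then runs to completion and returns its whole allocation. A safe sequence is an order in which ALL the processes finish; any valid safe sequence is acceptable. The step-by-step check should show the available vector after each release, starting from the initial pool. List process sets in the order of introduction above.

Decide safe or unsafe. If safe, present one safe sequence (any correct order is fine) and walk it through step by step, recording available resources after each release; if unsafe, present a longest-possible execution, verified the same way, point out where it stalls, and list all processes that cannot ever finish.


UNSAFE — no complete ordering exists.
Key observation: after india, delta complete, (9, 1) is the best the pool ever gets, yet each leftover process wants more r3.
A maximal execution: india, delta — then nothing else fits. Verifying each step:
  pool = (3, 0)
  india: need (1, 0) fits (3, 0); releases (3, 0), pool now (6, 0)
  delta: need (4, 0) fits (6, 0); releases (3, 1), pool now (9, 1)
  alpha still needs (7, 2) but only (9, 1) is free — short on r3
  bravo still needs (8, 2) but only (9, 1) is free — short on r3
Never able to finish: alpha and bravo.


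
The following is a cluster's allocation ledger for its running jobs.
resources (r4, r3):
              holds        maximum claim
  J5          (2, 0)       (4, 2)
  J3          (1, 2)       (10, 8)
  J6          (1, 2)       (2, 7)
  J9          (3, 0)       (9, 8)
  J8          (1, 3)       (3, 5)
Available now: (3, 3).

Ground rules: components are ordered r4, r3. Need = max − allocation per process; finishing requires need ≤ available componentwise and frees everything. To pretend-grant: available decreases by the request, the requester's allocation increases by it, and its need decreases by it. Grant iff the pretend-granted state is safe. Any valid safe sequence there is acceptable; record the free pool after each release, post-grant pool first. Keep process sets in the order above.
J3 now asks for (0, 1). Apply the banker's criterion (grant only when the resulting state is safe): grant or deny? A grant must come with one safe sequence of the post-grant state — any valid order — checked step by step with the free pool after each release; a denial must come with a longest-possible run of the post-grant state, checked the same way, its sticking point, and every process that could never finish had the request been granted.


DENY — the pretend-granted state is unsafe.
Key observation: after J5, J8, J6 the pool peaks at (7, 7), and each blocked process is short somewhere: J3 on r4; J9 on r3.
Pretend the grant happened; the run J5, J8, J6 goes as far as possible. Step-by-step check:
  pool = (3, 2)
  J5: need (2, 2) fits (3, 2); releases (2, 0), pool now (5, 2)
  J8: need (2, 2) fits (5, 2); releases (1, 3), pool now (6, 5)
  J6: need (1, 5) fits (6, 5); releases (1, 2), pool now (7, 7)
  blocked: J3 wants (9, 5), pool (7, 7) — not enough r4
  blocked: J9 wants (6, 8), pool (7, 7) — not enough r3
Had the request been granted, J3 and J9 could never finish.


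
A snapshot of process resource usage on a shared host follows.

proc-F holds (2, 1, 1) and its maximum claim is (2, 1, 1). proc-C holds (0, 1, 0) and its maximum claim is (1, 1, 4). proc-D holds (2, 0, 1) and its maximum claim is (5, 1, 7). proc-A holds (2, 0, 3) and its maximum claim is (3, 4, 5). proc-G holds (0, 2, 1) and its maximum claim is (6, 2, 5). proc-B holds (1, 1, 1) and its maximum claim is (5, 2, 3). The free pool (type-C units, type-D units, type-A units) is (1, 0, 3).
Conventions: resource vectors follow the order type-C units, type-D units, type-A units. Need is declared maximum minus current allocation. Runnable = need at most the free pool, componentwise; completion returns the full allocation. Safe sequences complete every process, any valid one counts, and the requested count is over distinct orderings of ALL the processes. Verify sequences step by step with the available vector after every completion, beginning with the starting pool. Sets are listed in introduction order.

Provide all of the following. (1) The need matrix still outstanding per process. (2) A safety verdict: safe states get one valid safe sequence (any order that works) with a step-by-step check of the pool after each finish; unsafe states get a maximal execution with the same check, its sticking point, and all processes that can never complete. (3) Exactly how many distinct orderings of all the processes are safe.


(1) Need matrix, components ordered type-C units, type-D units, type-A units:
  proc-F: (0, 0, 0)
  proc-C: (1, 0, 4)
  proc-D: (3, 1, 6)
  proc-A: (1, 4, 2)
  proc-G: (6, 0, 4)
  proc-B: (4, 1, 2)
(2) UNSAFE — no complete ordering exists.
Key observation: after proc-F, proc-C the pool peaks at (3, 2, 4), and each blocked process is short somewhere: proc-D on type-A units; proc-A on type-D units; proc-G on type-C units; proc-B on type-C units.
A maximal execution: proc-F, proc-C — then nothing else fits. Check, step by step:
  pool = (1, 0, 3)
  proc-F: need (0, 0, 0) fits (1, 0, 3); releases (2, 1, 1), pool now (3, 1, 4)
  proc-C: need (1, 0, 4) fits (3, 1, 4); releases (0, 1, 0), pool now (3, 2, 4)
  blocked: proc-D wants (3, 1, 6), pool (3, 2, 4) — not enough type-A units
  blocked: proc-A wants (1, 4, 2), pool (3, 2, 4) — not enough type-D units
  blocked: proc-G wants (6, 0, 4), pool (3, 2, 4) — not enough type-C units
  blocked: proc-B wants (4, 1, 2), pool (3, 2, 4) — not enough type-C units
Permanently blocked: proc-D, proc-A, proc-G and proc-B.
(3) Exactly 0 of the possible complete orderings are safe sequences.


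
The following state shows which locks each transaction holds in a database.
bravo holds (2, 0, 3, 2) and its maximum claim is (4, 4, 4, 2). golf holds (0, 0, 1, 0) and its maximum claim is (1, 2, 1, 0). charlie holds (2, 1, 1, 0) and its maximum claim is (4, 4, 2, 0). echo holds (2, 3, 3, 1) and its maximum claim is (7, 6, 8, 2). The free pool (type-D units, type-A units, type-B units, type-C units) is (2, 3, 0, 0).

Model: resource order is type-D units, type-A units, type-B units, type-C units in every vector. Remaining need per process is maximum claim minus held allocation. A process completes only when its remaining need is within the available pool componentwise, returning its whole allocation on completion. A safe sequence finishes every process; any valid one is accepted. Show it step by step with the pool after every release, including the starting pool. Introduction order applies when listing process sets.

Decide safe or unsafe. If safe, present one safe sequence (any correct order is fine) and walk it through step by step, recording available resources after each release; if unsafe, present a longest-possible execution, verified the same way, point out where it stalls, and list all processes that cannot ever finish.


SAFE, for example via the order golf, charlie, bravo, echo.
Key observation: charlie is the earliest step where a requested resource binds exactly: need (2, 3, 1, 0), pool (2, 3, 1, 0) at its turn.
Verifying each step:
  pool = (2, 3, 0, 0)
  golf needs (1, 2, 0, 0) <= (2, 3, 0, 0) -> finishes; pool += (0, 0, 1, 0) = (2, 3, 1, 0)
  charlie needs (2, 3, 1, 0) <= (2, 3, 1, 0) -> finishes; pool += (2, 1, 1, 0) = (4, 4, 2, 0)
  bravo needs (2, 4, 1, 0) <= (4, 4, 2, 0) -> finishes; pool += (2, 0, 3, 2) = (6, 4, 5, 2)
  echo needs (5, 3, 5, 1) <= (6, 4, 5, 2) -> finishes; pool += (2, 3, 3, 1) = (8, 7, 8, 3)


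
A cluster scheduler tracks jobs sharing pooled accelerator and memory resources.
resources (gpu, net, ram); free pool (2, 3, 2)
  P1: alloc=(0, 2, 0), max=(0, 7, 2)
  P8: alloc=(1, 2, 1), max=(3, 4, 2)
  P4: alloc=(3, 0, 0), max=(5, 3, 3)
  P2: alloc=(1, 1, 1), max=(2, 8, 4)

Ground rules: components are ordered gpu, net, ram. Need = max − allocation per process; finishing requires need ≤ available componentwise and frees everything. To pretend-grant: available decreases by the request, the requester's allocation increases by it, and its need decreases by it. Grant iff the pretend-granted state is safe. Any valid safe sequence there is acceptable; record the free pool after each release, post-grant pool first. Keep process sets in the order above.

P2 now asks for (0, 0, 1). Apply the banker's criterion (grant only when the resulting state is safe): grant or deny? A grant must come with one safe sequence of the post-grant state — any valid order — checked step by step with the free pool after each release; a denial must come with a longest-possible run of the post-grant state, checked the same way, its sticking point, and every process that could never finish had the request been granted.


GRANT — the state after the grant stays safe, e.g. via P8, P1, P2, P4.
Key observation: the grant leaves (2, 3, 1) free — enough for P8, whose release restarts the cascade.
Check on the post-grant state, step by step:
  pool = (2, 3, 1)
  run P8 (needs (2, 2, 1), free (2, 3, 1)); after release of (1, 2, 1) the pool is (3, 5, 2)
  run P1 (needs (0, 5, 2), free (3, 5, 2)); after release of (0, 2, 0) the pool is (3, 7, 2)
  run P2 (needs (1, 7, 2), free (3, 7, 2)); after release of (1, 1, 2) the pool is (4, 8, 4)
  run P4 (needs (2, 3, 3), free (4, 8, 4)); after release of (3, 0, 0) the pool is (7, 8, 4)


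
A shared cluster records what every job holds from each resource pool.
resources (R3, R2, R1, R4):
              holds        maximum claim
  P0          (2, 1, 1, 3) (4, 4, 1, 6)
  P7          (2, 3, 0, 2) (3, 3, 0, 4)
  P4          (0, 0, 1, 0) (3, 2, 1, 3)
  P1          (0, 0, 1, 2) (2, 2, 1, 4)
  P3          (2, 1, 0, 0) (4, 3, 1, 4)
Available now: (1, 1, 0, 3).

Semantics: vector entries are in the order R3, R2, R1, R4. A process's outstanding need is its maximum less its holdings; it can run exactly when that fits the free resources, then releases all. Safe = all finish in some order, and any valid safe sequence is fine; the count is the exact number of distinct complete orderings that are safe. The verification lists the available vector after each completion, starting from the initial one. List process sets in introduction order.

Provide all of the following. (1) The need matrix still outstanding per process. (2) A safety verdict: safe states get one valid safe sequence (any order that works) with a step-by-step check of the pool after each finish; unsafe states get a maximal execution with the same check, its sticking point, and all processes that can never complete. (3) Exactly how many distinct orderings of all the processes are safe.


(1) Need matrix, components ordered R3, R2, R1, R4:
  P0: (2, 3, 0, 3)
  P7: (1, 0, 0, 2)
  P4: (3, 2, 0, 3)
  P1: (2, 2, 0, 2)
  P3: (2, 2, 1, 4)
(2) SAFE — a valid safe sequence is P7, P0, P1, P4, P3.
Key observation: at P7 the run first touches a limit — (1, 0, 0, 2) against (1, 1, 0, 3), exact on a resource it actually requests.
Walking it through:
  pool = (1, 1, 0, 3)
  run P7 (needs (1, 0, 0, 2), free (1, 1, 0, 3)); after release of (2, 3, 0, 2) the pool is (3, 4, 0, 5)
  run P0 (needs (2, 3, 0, 3), free (3, 4, 0, 5)); after release of (2, 1, 1, 3) the pool is (5, 5, 1, 8)
  run P1 (needs (2, 2, 0, 2), free (5, 5, 1, 8)); after release of (0, 0, 1, 2) the pool is (5, 5, 2, 10)
  run P4 (needs (3, 2, 0, 3), free (5, 5, 2, 10)); after release of (0, 0, 1, 0) the pool is (5, 5, 3, 10)
  run P3 (needs (2, 2, 1, 4), free (5, 5, 3, 10)); after release of (2, 1, 0, 0) the pool is (7, 6, 3, 10)
(3) Precisely 18 of the possible complete orderings are safe sequences.


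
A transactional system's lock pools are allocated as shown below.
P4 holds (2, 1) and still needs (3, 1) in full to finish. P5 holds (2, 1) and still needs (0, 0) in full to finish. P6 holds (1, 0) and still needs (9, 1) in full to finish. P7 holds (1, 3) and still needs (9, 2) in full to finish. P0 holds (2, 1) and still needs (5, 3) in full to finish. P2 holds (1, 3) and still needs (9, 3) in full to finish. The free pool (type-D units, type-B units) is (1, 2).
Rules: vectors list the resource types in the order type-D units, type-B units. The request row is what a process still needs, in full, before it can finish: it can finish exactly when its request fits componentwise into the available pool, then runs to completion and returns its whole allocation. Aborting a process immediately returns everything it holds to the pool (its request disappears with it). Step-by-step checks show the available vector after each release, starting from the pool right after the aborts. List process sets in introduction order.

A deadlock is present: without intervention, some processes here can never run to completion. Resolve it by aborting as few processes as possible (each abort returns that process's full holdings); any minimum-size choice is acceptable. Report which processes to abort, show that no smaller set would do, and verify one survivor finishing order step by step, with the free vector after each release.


Abort P7 and P2.
Key observation: no ordering could ever have run P6 before the abort of P7 and P2; with (2, 6) back in the pool it fits at step 4.
Minimality, checking each single-abort alternative: P4 alone leaves P6 blocked (short on type-D units); P5 alone leaves P6 blocked (short on type-D units); P6 alone leaves P7 blocked (short on type-D units); P7 alone leaves P6 blocked (short on type-D units); P0 alone leaves P6 blocked (short on type-D units); P2 alone leaves P6 blocked (short on type-D units).
The survivors complete as P5, P4, P0, P6. Walking it through (starting from the post-abort pool):
  pool = (3, 8)
  P5 needs (0, 0) <= (3, 8) -> finishes; pool += (2, 1) = (5, 9)
  P4 needs (3, 1) <= (5, 9) -> finishes; pool += (2, 1) = (7, 10)
  P0 needs (5, 3) <= (7, 10) -> finishes; pool += (2, 1) = (9, 11)
  P6 needs (9, 1) <= (9, 11) -> finishes; pool += (1, 0) = (10, 11)


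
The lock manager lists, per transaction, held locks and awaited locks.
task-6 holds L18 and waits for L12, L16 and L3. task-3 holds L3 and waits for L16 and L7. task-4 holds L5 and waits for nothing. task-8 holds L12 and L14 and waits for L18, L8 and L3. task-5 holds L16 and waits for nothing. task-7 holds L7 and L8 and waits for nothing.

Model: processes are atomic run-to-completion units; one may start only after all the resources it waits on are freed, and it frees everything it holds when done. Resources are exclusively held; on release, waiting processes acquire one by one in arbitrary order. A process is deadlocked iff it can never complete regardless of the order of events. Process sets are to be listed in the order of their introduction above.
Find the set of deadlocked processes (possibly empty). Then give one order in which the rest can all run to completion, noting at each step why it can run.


Deadlocked set: task-6 and task-8.
Key observation: the waits loop around task-6 -> task-8 -> task-6 with no way out; no other process is dragged down with it.
The rest can finish in the order task-7, task-4, task-5, task-3.
Walking it through:
  task-7 waits on nothing -> runs at once and releases L7 and L8
  task-4 waits on nothing -> runs at once and releases L5
  task-5 waits on nothing -> runs at once and releases L16
  run task-3 (all its waits — L16 and L7 — are resolved); releases L3


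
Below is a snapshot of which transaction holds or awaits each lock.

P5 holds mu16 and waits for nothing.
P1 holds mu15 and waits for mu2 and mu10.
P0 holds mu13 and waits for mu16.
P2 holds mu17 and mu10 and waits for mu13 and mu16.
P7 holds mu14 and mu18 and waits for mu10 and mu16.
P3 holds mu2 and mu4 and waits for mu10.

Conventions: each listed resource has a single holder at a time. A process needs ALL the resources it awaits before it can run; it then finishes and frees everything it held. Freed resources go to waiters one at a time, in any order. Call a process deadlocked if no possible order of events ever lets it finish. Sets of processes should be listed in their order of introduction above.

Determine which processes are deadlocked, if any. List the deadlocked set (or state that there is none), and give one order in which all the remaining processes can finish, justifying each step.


Nothing here is deadlocked.
Key observation: although several processes wait, no cycle exists — each chain bottoms out at a free runner.
One completion order for the rest: P5, P0, P2, P3, P1, P7.
Walking it through:
  run P5 (it waits on nothing); releases mu16
  P0: everything it awaited (mu16) is free; runs, freeing mu13
  P2: everything it awaited (mu13 and mu16) is free; runs, freeing mu17 and mu10
  P3: everything it awaited (mu10) is free; runs, freeing mu2 and mu4
  P1: everything it awaited (mu2 and mu10) is free; runs, freeing mu15
  P7: everything it awaited (mu10 and mu16) is free; runs, freeing mu14 and mu18


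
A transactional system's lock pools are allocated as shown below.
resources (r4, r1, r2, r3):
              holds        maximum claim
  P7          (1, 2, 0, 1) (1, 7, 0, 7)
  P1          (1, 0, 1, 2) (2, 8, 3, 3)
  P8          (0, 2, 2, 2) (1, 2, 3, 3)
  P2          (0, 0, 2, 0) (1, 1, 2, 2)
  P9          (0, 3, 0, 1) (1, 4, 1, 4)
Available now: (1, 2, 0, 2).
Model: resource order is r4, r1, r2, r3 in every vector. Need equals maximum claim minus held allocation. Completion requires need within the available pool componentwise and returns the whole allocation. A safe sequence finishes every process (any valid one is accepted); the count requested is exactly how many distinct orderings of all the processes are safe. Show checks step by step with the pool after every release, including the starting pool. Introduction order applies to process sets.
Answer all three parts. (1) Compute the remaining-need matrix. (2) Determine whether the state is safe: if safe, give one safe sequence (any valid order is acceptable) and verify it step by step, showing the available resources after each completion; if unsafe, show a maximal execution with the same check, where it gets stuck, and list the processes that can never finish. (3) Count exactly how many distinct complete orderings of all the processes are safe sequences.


(1) Remaining need (order r4, r1, r2, r3):
  P7: (0, 5, 0, 6)
  P1: (1, 8, 2, 1)
  P8: (1, 0, 1, 1)
  P2: (1, 1, 0, 2)
  P9: (1, 1, 1, 3)
(2) UNSAFE — no complete ordering exists.
Key observation: after P2, P8, P9 the pool peaks at (1, 7, 4, 5), and each blocked process is short somewhere: P7 on r3; P1 on r1.
A maximal execution: P2, P8, P9 — then nothing else fits. Step-by-step check:
  pool = (1, 2, 0, 2)
  run P2 (needs (1, 1, 0, 2), free (1, 2, 0, 2)); after release of (0, 0, 2, 0) the pool is (1, 2, 2, 2)
  run P8 (needs (1, 0, 1, 1), free (1, 2, 2, 2)); after release of (0, 2, 2, 2) the pool is (1, 4, 4, 4)
  run P9 (needs (1, 1, 1, 3), free (1, 4, 4, 4)); after release of (0, 3, 0, 1) the pool is (1, 7, 4, 5)
  blocked: P7 wants (0, 5, 0, 6), pool (1, 7, 4, 5) — not enough r3
  blocked: P1 wants (1, 8, 2, 1), pool (1, 7, 4, 5) — not enough r1
Never able to finish: P7 and P1.
(3) Precisely 0 of the possible complete orderings are safe sequences.


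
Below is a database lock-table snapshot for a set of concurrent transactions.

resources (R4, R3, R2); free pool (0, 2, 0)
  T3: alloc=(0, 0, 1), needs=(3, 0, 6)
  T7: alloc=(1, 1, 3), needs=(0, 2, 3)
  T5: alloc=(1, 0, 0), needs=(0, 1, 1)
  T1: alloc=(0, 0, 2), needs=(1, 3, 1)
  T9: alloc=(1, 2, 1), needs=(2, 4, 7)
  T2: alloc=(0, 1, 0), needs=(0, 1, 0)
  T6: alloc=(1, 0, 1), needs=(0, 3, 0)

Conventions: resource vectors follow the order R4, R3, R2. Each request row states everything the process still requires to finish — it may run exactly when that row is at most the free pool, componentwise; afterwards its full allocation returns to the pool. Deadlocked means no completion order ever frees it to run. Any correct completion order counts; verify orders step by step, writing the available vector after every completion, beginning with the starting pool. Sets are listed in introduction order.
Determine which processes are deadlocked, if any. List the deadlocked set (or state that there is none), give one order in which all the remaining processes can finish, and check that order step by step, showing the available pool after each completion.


Nothing here is deadlocked.
Key observation: no deadlock: T2 fits now, and the freed resources carry the rest through.
A valid finishing order for the others: T2, T6, T1, T7, T5, T3, T9. Check, step by step:
  pool = (0, 2, 0)
  T2 needs (0, 1, 0) <= (0, 2, 0) -> finishes; pool += (0, 1, 0) = (0, 3, 0)
  T6 needs (0, 3, 0) <= (0, 3, 0) -> finishes; pool += (1, 0, 1) = (1, 3, 1)
  T1 needs (1, 3, 1) <= (1, 3, 1) -> finishes; pool += (0, 0, 2) = (1, 3, 3)
  T7 needs (0, 2, 3) <= (1, 3, 3) -> finishes; pool += (1, 1, 3) = (2, 4, 6)
  T5 needs (0, 1, 1) <= (2, 4, 6) -> finishes; pool += (1, 0, 0) = (3, 4, 6)
  T3 needs (3, 0, 6) <= (3, 4, 6) -> finishes; pool += (0, 0, 1) = (3, 4, 7)
  T9 needs (2, 4, 7) <= (3, 4, 7) -> finishes; pool += (1, 2, 1) = (4, 6, 8)


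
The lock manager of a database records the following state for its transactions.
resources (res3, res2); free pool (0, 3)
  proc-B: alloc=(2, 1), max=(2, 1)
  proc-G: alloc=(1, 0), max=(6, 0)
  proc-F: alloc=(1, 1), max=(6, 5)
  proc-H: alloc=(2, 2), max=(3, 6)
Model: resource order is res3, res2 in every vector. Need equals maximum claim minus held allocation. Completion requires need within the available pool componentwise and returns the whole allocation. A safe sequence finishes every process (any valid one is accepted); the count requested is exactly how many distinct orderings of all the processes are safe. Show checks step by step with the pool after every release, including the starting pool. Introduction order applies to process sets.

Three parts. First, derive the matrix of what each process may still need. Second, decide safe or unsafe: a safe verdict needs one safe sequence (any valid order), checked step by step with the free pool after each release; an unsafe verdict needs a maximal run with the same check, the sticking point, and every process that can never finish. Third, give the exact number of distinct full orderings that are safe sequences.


(1) Remaining need (order res3, res2):
  proc-B: (0, 0)
  proc-G: (5, 0)
  proc-F: (5, 4)
  proc-H: (1, 4)
(2) UNSAFE — no complete ordering exists.
Key observation: once proc-B, proc-H finish, the pool peaks at (4, 6) — and every remaining process still needs more res3 than that.
The run proc-B, proc-H cannot be extended any further. Verifying each step:
  pool = (0, 3)
  proc-B: need (0, 0) fits (0, 3); releases (2, 1), pool now (2, 4)
  proc-H: need (1, 4) fits (2, 4); releases (2, 2), pool now (4, 6)
  proc-G cannot run: need (5, 0) vs free (4, 6) (insufficient res3)
  proc-F cannot run: need (5, 4) vs free (4, 6) (insufficient res3)
Processes that can never finish: proc-G and proc-F.
(3) The exact count: 0 of the possible complete orderings are safe sequences.


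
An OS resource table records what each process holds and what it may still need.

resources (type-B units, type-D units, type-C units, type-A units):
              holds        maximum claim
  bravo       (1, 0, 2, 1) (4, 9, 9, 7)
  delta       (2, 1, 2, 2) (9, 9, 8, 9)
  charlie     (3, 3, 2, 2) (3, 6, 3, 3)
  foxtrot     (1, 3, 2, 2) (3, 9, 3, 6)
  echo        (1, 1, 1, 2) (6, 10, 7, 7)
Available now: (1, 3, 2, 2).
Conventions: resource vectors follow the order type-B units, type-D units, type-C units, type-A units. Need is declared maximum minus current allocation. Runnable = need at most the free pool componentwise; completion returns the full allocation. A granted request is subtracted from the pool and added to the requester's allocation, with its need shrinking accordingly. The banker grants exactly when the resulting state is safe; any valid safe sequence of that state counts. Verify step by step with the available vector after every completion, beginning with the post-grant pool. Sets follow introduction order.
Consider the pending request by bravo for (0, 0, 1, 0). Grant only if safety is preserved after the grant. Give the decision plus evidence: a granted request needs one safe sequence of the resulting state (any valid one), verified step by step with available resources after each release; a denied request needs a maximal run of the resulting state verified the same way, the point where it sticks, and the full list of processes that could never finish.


DENY. Granting would leave the state unsafe.
Key observation: type-C units is the bottleneck — with charlie, foxtrot done the pool holds (5, 9, 5, 6), short of every remaining need.
After a pretend grant, a maximal execution: charlie, foxtrot — then nothing else fits. Step-by-step check:
  pool = (1, 3, 1, 2)
  charlie needs (0, 3, 1, 1) <= (1, 3, 1, 2) -> finishes; pool += (3, 3, 2, 2) = (4, 6, 3, 4)
  foxtrot needs (2, 6, 1, 4) <= (4, 6, 3, 4) -> finishes; pool += (1, 3, 2, 2) = (5, 9, 5, 6)
  blocked: bravo wants (3, 9, 6, 6), pool (5, 9, 5, 6) — not enough type-C units
  blocked: delta wants (7, 8, 6, 7), pool (5, 9, 5, 6) — not enough type-B units, type-C units and type-A units
  blocked: echo wants (5, 9, 6, 5), pool (5, 9, 5, 6) — not enough type-C units
Processes that could never finish after the grant: bravo, delta and echo.


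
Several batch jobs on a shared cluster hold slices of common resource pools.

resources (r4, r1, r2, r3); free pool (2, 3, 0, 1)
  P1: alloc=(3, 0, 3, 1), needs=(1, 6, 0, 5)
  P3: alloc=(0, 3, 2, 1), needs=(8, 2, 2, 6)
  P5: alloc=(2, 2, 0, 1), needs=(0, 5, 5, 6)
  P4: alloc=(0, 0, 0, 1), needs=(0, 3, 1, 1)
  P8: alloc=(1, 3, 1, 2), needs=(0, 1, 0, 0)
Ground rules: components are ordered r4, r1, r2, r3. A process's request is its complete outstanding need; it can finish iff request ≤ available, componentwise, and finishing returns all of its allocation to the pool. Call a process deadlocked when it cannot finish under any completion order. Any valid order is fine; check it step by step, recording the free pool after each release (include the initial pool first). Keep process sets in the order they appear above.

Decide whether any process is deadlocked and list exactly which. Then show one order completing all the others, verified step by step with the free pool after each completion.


The deadlocked set is P1, P3 and P5.
Key observation: P8, P4 can finish, but then (3, 6, 1, 4) is all there is, and the blocked group's r3 demands exceed it.
A valid finishing order for the others: P8, P4. Step-by-step check:
  pool = (2, 3, 0, 1)
  run P8 (needs (0, 1, 0, 0), free (2, 3, 0, 1)); after release of (1, 3, 1, 2) the pool is (3, 6, 1, 3)
  run P4 (needs (0, 3, 1, 1), free (3, 6, 1, 3)); after release of (0, 0, 0, 1) the pool is (3, 6, 1, 4)
The blocked processes can never fit:
  P1 cannot run: need (1, 6, 0, 5) vs free (3, 6, 1, 4) (insufficient r3)
  P3 cannot run: need (8, 2, 2, 6) vs free (3, 6, 1, 4) (insufficient r4, r2 and r3)
  P5 cannot run: need (0, 5, 5, 6) vs free (3, 6, 1, 4) (insufficient r2 and r3)


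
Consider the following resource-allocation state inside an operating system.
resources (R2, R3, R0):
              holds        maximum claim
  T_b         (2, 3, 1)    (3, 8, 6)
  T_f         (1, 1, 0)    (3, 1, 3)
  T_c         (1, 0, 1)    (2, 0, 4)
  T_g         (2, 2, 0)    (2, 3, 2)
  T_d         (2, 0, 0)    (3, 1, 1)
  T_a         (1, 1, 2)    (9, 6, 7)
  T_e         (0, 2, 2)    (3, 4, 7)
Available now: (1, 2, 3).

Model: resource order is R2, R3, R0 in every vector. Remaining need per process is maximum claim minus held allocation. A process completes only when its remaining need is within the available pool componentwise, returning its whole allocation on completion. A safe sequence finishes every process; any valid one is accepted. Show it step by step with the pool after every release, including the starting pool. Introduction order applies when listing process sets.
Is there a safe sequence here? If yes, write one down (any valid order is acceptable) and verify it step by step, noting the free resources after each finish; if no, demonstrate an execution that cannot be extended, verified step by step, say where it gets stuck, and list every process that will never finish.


UNSAFE.
Key observation: once T_c, T_d, T_f, T_g finish, the pool peaks at (7, 5, 4) — and every remaining process still needs more R0 than that.
A maximal execution: T_c, T_d, T_f, T_g — then nothing else fits. Step-by-step check:
  pool = (1, 2, 3)
  T_c needs (1, 0, 3) <= (1, 2, 3) -> finishes; pool += (1, 0, 1) = (2, 2, 4)
  T_d needs (1, 1, 1) <= (2, 2, 4) -> finishes; pool += (2, 0, 0) = (4, 2, 4)
  T_f needs (2, 0, 3) <= (4, 2, 4) -> finishes; pool += (1, 1, 0) = (5, 3, 4)
  T_g needs (0, 1, 2) <= (5, 3, 4) -> finishes; pool += (2, 2, 0) = (7, 5, 4)
  blocked: T_b wants (1, 5, 5), pool (7, 5, 4) — not enough R0
  blocked: T_a wants (8, 5, 5), pool (7, 5, 4) — not enough R2 and R0
  blocked: T_e wants (3, 2, 5), pool (7, 5, 4) — not enough R0
Processes that can never finish: T_b, T_a and T_e.


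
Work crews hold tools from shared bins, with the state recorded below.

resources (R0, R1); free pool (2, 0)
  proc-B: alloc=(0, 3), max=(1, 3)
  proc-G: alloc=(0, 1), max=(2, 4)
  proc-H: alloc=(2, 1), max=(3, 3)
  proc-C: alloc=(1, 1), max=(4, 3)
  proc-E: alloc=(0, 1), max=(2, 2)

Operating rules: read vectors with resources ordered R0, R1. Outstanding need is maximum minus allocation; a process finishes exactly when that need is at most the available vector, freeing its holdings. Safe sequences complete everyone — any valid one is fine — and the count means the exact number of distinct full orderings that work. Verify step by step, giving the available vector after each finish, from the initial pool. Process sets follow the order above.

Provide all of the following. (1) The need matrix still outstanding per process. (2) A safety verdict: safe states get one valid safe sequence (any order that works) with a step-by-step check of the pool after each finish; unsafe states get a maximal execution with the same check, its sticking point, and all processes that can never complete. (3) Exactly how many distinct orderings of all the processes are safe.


(1) Outstanding need per process (order R0, R1):
  proc-B: (1, 0)
  proc-G: (2, 3)
  proc-H: (1, 2)
  proc-C: (3, 2)
  proc-E: (2, 1)
(2) SAFE. One safe sequence: proc-B, proc-E, proc-G, proc-H, proc-C.
Key observation: reading the order forward, proc-E is the first process whose need (2, 1) meets the free pool (2, 3) exactly on a resource it requests.
Check, step by step:
  pool = (2, 0)
  proc-B: need (1, 0) fits (2, 0); releases (0, 3), pool now (2, 3)
  proc-E: need (2, 1) fits (2, 3); releases (0, 1), pool now (2, 4)
  proc-G: need (2, 3) fits (2, 4); releases (0, 1), pool now (2, 5)
  proc-H: need (1, 2) fits (2, 5); releases (2, 1), pool now (4, 6)
  proc-C: need (3, 2) fits (4, 6); releases (1, 1), pool now (5, 7)
(3) The exact count: 12 of the possible complete orderings are safe sequences.
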